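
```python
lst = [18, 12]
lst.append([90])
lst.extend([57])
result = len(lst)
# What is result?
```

After line 1: lst = [18, 12]
After line 2 (append adds [90] as single element): lst = [18, 12, [90]]
After line 3 (extend unpacks [57], adds 57): lst = [18, 12, [90], 57]
After line 4: result = len(lst) = 4

4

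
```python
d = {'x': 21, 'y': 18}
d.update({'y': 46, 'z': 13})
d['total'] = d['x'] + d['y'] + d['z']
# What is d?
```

After line 1: d = {'x': 21, 'y': 18}
After line 2 (y overwritten, z added): d = {'x': 21, 'y': 46, 'z': 13}
After line 3 (total = 21 + 46 + 13 = 80): d = {'x': 21, 'y': 46, 'z': 13, 'total': 80}

{'x': 21, 'y': 46, 'z': 13, 'total': 80}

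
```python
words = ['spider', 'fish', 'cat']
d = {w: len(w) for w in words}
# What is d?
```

{'spider': 6, 'fish': 4, 'cat': 3}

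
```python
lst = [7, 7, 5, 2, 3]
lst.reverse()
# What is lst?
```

[3, 2, 5, 7, 7]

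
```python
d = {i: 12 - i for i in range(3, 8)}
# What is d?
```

{3: 9, 4: 8, 5: 7, 6: 6, 7: 5}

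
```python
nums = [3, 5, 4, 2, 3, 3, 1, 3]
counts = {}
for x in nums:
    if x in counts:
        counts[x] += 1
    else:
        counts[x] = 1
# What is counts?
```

Initial: counts = {}, nums = [3, 5, 4, 2, 3, 3, 1, 3]
See 3: counts = {3: 1}
See 5: counts = {3: 1, 5: 1}
See 4: counts = {3: 1, 5: 1, 4: 1}
See 2: counts = {3: 1, 5: 1, 4: 1, 2: 1}
See 3: counts = {3: 2, 5: 1, 4: 1, 2: 1}
See 3: counts = {3: 3, 5: 1, 4: 1, 2: 1}
See 1: counts = {3: 3, 5: 1, 4: 1, 2: 1, 1: 1}
See 3: counts = {3: 4, 5: 1, 4: 1, 2: 1, 1: 1}

{3: 4, 5: 1, 4: 1, 2: 1, 1: 1}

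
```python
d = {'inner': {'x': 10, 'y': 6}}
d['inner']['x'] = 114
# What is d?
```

After line 1: d = {'inner': {'x': 10, 'y': 6}}
After line 2 (inner x overwritten): d = {'inner': {'x': 114, 'y': 6}}

{'inner': {'x': 114, 'y': 6}}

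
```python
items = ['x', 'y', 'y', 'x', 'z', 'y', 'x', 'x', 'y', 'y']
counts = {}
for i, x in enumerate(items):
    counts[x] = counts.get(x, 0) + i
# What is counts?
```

Initial: counts = {}, items = ['x', 'y', 'y', 'x', 'z', 'y', 'x', 'x', 'y', 'y']
i=0, x='x': counts = {'x': 0}
i=1, x='y': counts = {'x': 0, 'y': 1}
i=2, x='y': counts = {'x': 0, 'y': 3}
i=3, x='x': counts = {'x': 3, 'y': 3}
i=4, x='z': counts = {'x': 3, 'y': 3, 'z': 4}
i=5, x='y': counts = {'x': 3, 'y': 8, 'z': 4}
i=6, x='x': counts = {'x': 9, 'y': 8, 'z': 4}
i=7, x='x': counts = {'x': 16, 'y': 8, 'z': 4}
i=8, x='y': counts = {'x': 16, 'y': 16, 'z': 4}
i=9, x='y': counts = {'x': 16, 'y': 25, 'z': 4}

{'x': 16, 'y': 25, 'z': 4}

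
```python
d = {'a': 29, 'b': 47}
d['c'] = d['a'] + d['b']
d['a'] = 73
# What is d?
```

After line 1: d = {'a': 29, 'b': 47}
After line 2 (d['c'] = 29 + 47): d = {'a': 29, 'b': 47, 'c': 76}
After line 3: d = {'a': 73, 'b': 47, 'c': 76}

{'a': 73, 'b': 47, 'c': 76}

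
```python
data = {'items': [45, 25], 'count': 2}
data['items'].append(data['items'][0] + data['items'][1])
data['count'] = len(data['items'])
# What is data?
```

After line 1: data = {'items': [45, 25], 'count': 2}
After line 2 (append 45 + 25 = 70): data = {'items': [45, 25, 70], 'count': 2}
After line 3 (count = len(items) = 3): data = {'items': [45, 25, 70], 'count': 3}

{'items': [45, 25, 70], 'count': 3}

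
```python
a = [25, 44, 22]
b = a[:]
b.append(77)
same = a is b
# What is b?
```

After line 1: a = [25, 44, 22]
After line 2 (b = a[:] is a shallow copy, new object): a = [25, 44, 22], b = [25, 44, 22]
After line 3 (append only mutates b): a = [25, 44, 22], b = [25, 44, 22, 77]
After line 4 (same = a is b; different objects -> False): same = False

[25, 44, 22, 77]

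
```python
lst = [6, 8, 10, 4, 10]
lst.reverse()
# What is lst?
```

[10, 4, 10, 8, 6]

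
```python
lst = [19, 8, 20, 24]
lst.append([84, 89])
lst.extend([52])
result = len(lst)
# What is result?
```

After line 1: lst = [19, 8, 20, 24]
After line 2 (append adds [84, 89] as single element): lst = [19, 8, 20, 24, [84, 89]]
After line 3 (extend unpacks [52], adds 52): lst = [19, 8, 20, 24, [84, 89], 52]
After line 4: result = len(lst) = 6

6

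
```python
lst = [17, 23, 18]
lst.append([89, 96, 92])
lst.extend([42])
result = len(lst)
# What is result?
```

After line 1: lst = [17, 23, 18]
After line 2 (append adds [89, 96, 92] as single element): lst = [17, 23, 18, [89, 96, 92]]
After line 3 (extend unpacks [42], adds 42): lst = [17, 23, 18, [89, 96, 92], 42]
After line 4: result = len(lst) = 5

5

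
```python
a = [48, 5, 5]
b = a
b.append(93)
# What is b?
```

After line 1: a = [48, 5, 5]
After line 2 (b = a is an alias, same object): a = [48, 5, 5], b = [48, 5, 5]
After line 3 (b.append mutates the shared list): a = [48, 5, 5, 93], b = [48, 5, 5, 93]

[48, 5, 5, 93]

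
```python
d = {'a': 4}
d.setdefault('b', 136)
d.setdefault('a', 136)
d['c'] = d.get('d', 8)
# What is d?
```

After line 1: d = {'a': 4}
After line 2 (setdefault adds 'b'=136): d = {'a': 4, 'b': 136}
After line 3 (setdefault 'a' no-op, already exists): d = {'a': 4, 'b': 136}
After line 4 (get('d', 8) returns default since 'd' not in d): d = {'a': 4, 'b': 136, 'c': 8}

{'a': 4, 'b': 136, 'c': 8}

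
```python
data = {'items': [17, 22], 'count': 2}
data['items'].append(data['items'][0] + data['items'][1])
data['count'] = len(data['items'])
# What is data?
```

After line 1: data = {'items': [17, 22], 'count': 2}
After line 2 (append 17 + 22 = 39): data = {'items': [17, 22, 39], 'count': 2}
After line 3 (count = len(items) = 3): data = {'items': [17, 22, 39], 'count': 3}

{'items': [17, 22, 39], 'count': 3}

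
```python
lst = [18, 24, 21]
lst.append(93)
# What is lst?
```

[18, 24, 21, 93]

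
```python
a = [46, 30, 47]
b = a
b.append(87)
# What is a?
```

After line 1: a = [46, 30, 47]
After line 2 (b = a is an alias, same object): a = [46, 30, 47], b = [46, 30, 47]
After line 3 (b.append mutates the shared list): a = [46, 30, 47, 87], b = [46, 30, 47, 87]

[46, 30, 47, 87]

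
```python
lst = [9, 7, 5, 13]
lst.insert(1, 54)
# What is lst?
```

[9, 54, 7, 5, 13]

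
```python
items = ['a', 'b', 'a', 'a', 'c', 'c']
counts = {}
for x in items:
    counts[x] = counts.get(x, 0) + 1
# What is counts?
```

Initial: counts = {}, items = ['a', 'b', 'a', 'a', 'c', 'c']
See 'a': counts = {'a': 1}
See 'b': counts = {'a': 1, 'b': 1}
See 'a': counts = {'a': 2, 'b': 1}
See 'a': counts = {'a': 3, 'b': 1}
See 'c': counts = {'a': 3, 'b': 1, 'c': 1}
See 'c': counts = {'a': 3, 'b': 1, 'c': 2}

{'a': 3, 'b': 1, 'c': 2}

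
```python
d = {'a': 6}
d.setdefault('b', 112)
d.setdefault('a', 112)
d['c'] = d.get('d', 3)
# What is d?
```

After line 1: d = {'a': 6}
After line 2 (setdefault adds 'b'=112): d = {'a': 6, 'b': 112}
After line 3 (setdefault 'a' no-op, already exists): d = {'a': 6, 'b': 112}
After line 4 (get('d', 3) returns default since 'd' not in d): d = {'a': 6, 'b': 112, 'c': 3}

{'a': 6, 'b': 112, 'c': 3}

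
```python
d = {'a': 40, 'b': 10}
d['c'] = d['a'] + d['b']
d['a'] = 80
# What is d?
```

After line 1: d = {'a': 40, 'b': 10}
After line 2 (d['c'] = 40 + 10): d = {'a': 40, 'b': 10, 'c': 50}
After line 3: d = {'a': 80, 'b': 10, 'c': 50}

{'a': 80, 'b': 10, 'c': 50}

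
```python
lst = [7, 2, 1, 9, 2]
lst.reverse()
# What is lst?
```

[2, 9, 1, 2, 7]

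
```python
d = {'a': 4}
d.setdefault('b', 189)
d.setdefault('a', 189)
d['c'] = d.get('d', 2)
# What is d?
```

After line 1: d = {'a': 4}
After line 2 (setdefault adds 'b'=189): d = {'a': 4, 'b': 189}
After line 3 (setdefault 'a' no-op, already exists): d = {'a': 4, 'b': 189}
After line 4 (get('d', 2) returns default since 'd' not in d): d = {'a': 4, 'b': 189, 'c': 2}

{'a': 4, 'b': 189, 'c': 2}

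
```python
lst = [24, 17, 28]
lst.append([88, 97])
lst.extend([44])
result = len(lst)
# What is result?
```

After line 1: lst = [24, 17, 28]
After line 2 (append adds [88, 97] as single element): lst = [24, 17, 28, [88, 97]]
After line 3 (extend unpacks [44], adds 44): lst = [24, 17, 28, [88, 97], 44]
After line 4: result = len(lst) = 5

5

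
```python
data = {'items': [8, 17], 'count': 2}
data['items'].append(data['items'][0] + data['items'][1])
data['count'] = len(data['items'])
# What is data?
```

After line 1: data = {'items': [8, 17], 'count': 2}
After line 2 (append 8 + 17 = 25): data = {'items': [8, 17, 25], 'count': 2}
After line 3 (count = len(items) = 3): data = {'items': [8, 17, 25], 'count': 3}

{'items': [8, 17, 25], 'count': 3}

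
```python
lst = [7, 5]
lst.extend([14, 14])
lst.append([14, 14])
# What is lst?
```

After line 1: lst = [7, 5]
After line 2 (extend unpacks [14, 14]): lst = [7, 5, 14, 14]
After line 3 (append adds [14, 14] as single element): lst = [7, 5, 14, 14, [14, 14]]

[7, 5, 14, 14, [14, 14]]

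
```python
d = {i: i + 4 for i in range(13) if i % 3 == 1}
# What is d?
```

{1: 5, 4: 8, 7: 11, 10: 14}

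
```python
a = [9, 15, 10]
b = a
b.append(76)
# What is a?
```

After line 1: a = [9, 15, 10]
After line 2 (b = a is an alias, same object): a = [9, 15, 10], b = [9, 15, 10]
After line 3 (b.append mutates the shared list): a = [9, 15, 10, 76], b = [9, 15, 10, 76]

[9, 15, 10, 76]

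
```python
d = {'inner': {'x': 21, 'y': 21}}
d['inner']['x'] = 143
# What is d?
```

After line 1: d = {'inner': {'x': 21, 'y': 21}}
After line 2 (inner x overwritten): d = {'inner': {'x': 143, 'y': 21}}

{'inner': {'x': 143, 'y': 21}}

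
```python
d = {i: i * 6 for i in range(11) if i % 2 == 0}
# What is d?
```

{0: 0, 2: 12, 4: 24, 6: 36, 8: 48, 10: 60}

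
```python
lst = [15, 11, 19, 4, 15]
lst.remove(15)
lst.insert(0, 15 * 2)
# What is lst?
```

After line 1: lst = [15, 11, 19, 4, 15]
After line 2 (remove first 15): lst = [11, 19, 4, 15]
After line 3 (insert 30 at index 0): lst = [30, 11, 19, 4, 15]

[30, 11, 19, 4, 15]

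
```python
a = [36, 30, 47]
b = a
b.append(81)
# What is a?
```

After line 1: a = [36, 30, 47]
After line 2 (b = a is an alias, same object): a = [36, 30, 47], b = [36, 30, 47]
After line 3 (b.append mutates the shared list): a = [36, 30, 47, 81], b = [36, 30, 47, 81]

[36, 30, 47, 81]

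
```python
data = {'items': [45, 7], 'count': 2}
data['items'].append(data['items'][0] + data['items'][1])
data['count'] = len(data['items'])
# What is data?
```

After line 1: data = {'items': [45, 7], 'count': 2}
After line 2 (append 45 + 7 = 52): data = {'items': [45, 7, 52], 'count': 2}
After line 3 (count = len(items) = 3): data = {'items': [45, 7, 52], 'count': 3}

{'items': [45, 7, 52], 'count': 3}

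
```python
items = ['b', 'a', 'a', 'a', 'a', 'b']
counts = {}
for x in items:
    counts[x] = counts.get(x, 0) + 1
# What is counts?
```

Initial: counts = {}, items = ['b', 'a', 'a', 'a', 'a', 'b']
See 'b': counts = {'b': 1}
See 'a': counts = {'b': 1, 'a': 1}
See 'a': counts = {'b': 1, 'a': 2}
See 'a': counts = {'b': 1, 'a': 3}
See 'a': counts = {'b': 1, 'a': 4}
See 'b': counts = {'b': 2, 'a': 4}

{'b': 2, 'a': 4}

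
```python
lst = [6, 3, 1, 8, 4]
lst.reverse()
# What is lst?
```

[4, 8, 1, 3, 6]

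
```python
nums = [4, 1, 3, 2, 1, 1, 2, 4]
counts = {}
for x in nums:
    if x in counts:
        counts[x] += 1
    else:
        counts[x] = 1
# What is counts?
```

Initial: counts = {}, nums = [4, 1, 3, 2, 1, 1, 2, 4]
See 4: counts = {4: 1}
See 1: counts = {4: 1, 1: 1}
See 3: counts = {4: 1, 1: 1, 3: 1}
See 2: counts = {4: 1, 1: 1, 3: 1, 2: 1}
See 1: counts = {4: 1, 1: 2, 3: 1, 2: 1}
See 1: counts = {4: 1, 1: 3, 3: 1, 2: 1}
See 2: counts = {4: 1, 1: 3, 3: 1, 2: 2}
See 4: counts = {4: 2, 1: 3, 3: 1, 2: 2}

{4: 2, 1: 3, 3: 1, 2: 2}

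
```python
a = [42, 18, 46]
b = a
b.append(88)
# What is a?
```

After line 1: a = [42, 18, 46]
After line 2 (b = a is an alias, same object): a = [42, 18, 46], b = [42, 18, 46]
After line 3 (b.append mutates the shared list): a = [42, 18, 46, 88], b = [42, 18, 46, 88]

[42, 18, 46, 88]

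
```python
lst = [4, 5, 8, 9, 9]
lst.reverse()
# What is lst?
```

[9, 9, 8, 5, 4]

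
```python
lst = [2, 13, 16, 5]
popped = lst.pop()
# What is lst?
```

[2, 13, 16]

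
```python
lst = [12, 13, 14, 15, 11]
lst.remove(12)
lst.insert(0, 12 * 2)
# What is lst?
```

After line 1: lst = [12, 13, 14, 15, 11]
After line 2 (remove first 12): lst = [13, 14, 15, 11]
After line 3 (insert 24 at index 0): lst = [24, 13, 14, 15, 11]

[24, 13, 14, 15, 11]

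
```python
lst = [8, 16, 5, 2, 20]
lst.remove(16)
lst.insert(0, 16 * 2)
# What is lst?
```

After line 1: lst = [8, 16, 5, 2, 20]
After line 2 (remove first 16): lst = [8, 5, 2, 20]
After line 3 (insert 32 at index 0): lst = [32, 8, 5, 2, 20]

[32, 8, 5, 2, 20]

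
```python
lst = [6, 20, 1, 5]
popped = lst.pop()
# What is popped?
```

5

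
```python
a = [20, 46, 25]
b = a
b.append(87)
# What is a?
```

After line 1: a = [20, 46, 25]
After line 2 (b = a is an alias, same object): a = [20, 46, 25], b = [20, 46, 25]
After line 3 (b.append mutates the shared list): a = [20, 46, 25, 87], b = [20, 46, 25, 87]

[20, 46, 25, 87]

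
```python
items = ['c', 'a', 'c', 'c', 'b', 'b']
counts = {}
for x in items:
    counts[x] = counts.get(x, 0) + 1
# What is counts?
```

Initial: counts = {}, items = ['c', 'a', 'c', 'c', 'b', 'b']
See 'c': counts = {'c': 1}
See 'a': counts = {'c': 1, 'a': 1}
See 'c': counts = {'c': 2, 'a': 1}
See 'c': counts = {'c': 3, 'a': 1}
See 'b': counts = {'c': 3, 'a': 1, 'b': 1}
See 'b': counts = {'c': 3, 'a': 1, 'b': 2}

{'c': 3, 'a': 1, 'b': 2}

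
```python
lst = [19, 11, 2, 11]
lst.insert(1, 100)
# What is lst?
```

[19, 100, 11, 2, 11]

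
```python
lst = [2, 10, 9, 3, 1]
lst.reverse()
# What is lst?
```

[1, 3, 9, 10, 2]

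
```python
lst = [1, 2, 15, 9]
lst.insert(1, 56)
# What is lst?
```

[1, 56, 2, 15, 9]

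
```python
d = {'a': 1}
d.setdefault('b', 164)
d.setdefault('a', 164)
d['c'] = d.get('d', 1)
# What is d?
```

After line 1: d = {'a': 1}
After line 2 (setdefault adds 'b'=164): d = {'a': 1, 'b': 164}
After line 3 (setdefault 'a' no-op, already exists): d = {'a': 1, 'b': 164}
After line 4 (get('d', 1) returns default since 'd' not in d): d = {'a': 1, 'b': 164, 'c': 1}

{'a': 1, 'b': 164, 'c': 1}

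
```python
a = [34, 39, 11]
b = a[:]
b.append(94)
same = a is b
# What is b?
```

After line 1: a = [34, 39, 11]
After line 2 (b = a[:] is a shallow copy, new object): a = [34, 39, 11], b = [34, 39, 11]
After line 3 (append only mutates b): a = [34, 39, 11], b = [34, 39, 11, 94]
After line 4 (same = a is b; different objects -> False): same = False

[34, 39, 11, 94]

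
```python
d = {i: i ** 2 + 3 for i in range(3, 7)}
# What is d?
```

{3: 12, 4: 19, 5: 28, 6: 39}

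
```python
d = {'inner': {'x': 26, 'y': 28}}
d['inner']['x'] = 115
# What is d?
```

After line 1: d = {'inner': {'x': 26, 'y': 28}}
After line 2 (inner x overwritten): d = {'inner': {'x': 115, 'y': 28}}

{'inner': {'x': 115, 'y': 28}}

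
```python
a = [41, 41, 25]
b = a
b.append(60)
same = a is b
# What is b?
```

After line 1: a = [41, 41, 25]
After line 2 (b = a is an alias, same object): a = [41, 41, 25], b = [41, 41, 25]
After line 3 (b.append mutates the shared list): a = [41, 41, 25, 60], b = [41, 41, 25, 60]
After line 4 (same = a is b; same object -> True): same = True

[41, 41, 25, 60]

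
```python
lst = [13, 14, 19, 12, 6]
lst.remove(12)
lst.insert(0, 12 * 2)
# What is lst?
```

After line 1: lst = [13, 14, 19, 12, 6]
After line 2 (remove first 12): lst = [13, 14, 19, 6]
After line 3 (insert 24 at index 0): lst = [24, 13, 14, 19, 6]

[24, 13, 14, 19, 6]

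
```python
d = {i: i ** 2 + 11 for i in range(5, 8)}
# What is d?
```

{5: 36, 6: 47, 7: 60}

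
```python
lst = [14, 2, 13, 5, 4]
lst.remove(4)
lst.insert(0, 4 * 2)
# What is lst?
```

After line 1: lst = [14, 2, 13, 5, 4]
After line 2 (remove first 4): lst = [14, 2, 13, 5]
After line 3 (insert 8 at index 0): lst = [8, 14, 2, 13, 5]

[8, 14, 2, 13, 5]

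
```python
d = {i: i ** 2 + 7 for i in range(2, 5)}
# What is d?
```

{2: 11, 3: 16, 4: 23}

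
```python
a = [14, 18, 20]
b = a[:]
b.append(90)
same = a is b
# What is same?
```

After line 1: a = [14, 18, 20]
After line 2 (b = a[:] is a shallow copy, new object): a = [14, 18, 20], b = [14, 18, 20]
After line 3 (append only mutates b): a = [14, 18, 20], b = [14, 18, 20, 90]
After line 4 (same = a is b; different objects -> False): same = False

False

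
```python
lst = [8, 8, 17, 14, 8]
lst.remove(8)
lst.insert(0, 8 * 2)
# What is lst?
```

After line 1: lst = [8, 8, 17, 14, 8]
After line 2 (remove first 8): lst = [8, 17, 14, 8]
After line 3 (insert 16 at index 0): lst = [16, 8, 17, 14, 8]

[16, 8, 17, 14, 8]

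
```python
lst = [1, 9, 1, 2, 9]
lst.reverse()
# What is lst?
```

[9, 2, 1, 9, 1]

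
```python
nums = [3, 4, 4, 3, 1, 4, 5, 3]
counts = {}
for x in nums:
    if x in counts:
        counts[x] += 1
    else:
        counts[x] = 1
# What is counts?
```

Initial: counts = {}, nums = [3, 4, 4, 3, 1, 4, 5, 3]
See 3: counts = {3: 1}
See 4: counts = {3: 1, 4: 1}
See 4: counts = {3: 1, 4: 2}
See 3: counts = {3: 2, 4: 2}
See 1: counts = {3: 2, 4: 2, 1: 1}
See 4: counts = {3: 2, 4: 3, 1: 1}
See 5: counts = {3: 2, 4: 3, 1: 1, 5: 1}
See 3: counts = {3: 3, 4: 3, 1: 1, 5: 1}

{3: 3, 4: 3, 1: 1, 5: 1}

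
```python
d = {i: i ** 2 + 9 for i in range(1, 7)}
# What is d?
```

{1: 10, 2: 13, 3: 18, 4: 25, 5: 34, 6: 45}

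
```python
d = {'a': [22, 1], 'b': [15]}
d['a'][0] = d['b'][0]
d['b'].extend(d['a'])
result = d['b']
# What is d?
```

After line 1: d = {'a': [22, 1], 'b': [15]}
After line 2 (a[0] = b[0] = 15): d = {'a': [15, 1], 'b': [15]}
After line 3 (b.extend(a) appends [15, 1]): d = {'a': [15, 1], 'b': [15, 15, 1]}
After line 4: result = d['b'] = [15, 15, 1]

{'a': [15, 1], 'b': [15, 15, 1]}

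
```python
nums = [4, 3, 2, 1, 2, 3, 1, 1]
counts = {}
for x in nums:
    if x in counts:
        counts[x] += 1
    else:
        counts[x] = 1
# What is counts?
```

Initial: counts = {}, nums = [4, 3, 2, 1, 2, 3, 1, 1]
See 4: counts = {4: 1}
See 3: counts = {4: 1, 3: 1}
See 2: counts = {4: 1, 3: 1, 2: 1}
See 1: counts = {4: 1, 3: 1, 2: 1, 1: 1}
See 2: counts = {4: 1, 3: 1, 2: 2, 1: 1}
See 3: counts = {4: 1, 3: 2, 2: 2, 1: 1}
See 1: counts = {4: 1, 3: 2, 2: 2, 1: 2}
See 1: counts = {4: 1, 3: 2, 2: 2, 1: 3}

{4: 1, 3: 2, 2: 2, 1: 3}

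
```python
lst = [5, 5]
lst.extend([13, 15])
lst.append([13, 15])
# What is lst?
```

After line 1: lst = [5, 5]
After line 2 (extend unpacks [13, 15]): lst = [5, 5, 13, 15]
After line 3 (append adds [13, 15] as single element): lst = [5, 5, 13, 15, [13, 15]]

[5, 5, 13, 15, [13, 15]]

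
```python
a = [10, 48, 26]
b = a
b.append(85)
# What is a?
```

After line 1: a = [10, 48, 26]
After line 2 (b = a is an alias, same object): a = [10, 48, 26], b = [10, 48, 26]
After line 3 (b.append mutates the shared list): a = [10, 48, 26, 85], b = [10, 48, 26, 85]

[10, 48, 26, 85]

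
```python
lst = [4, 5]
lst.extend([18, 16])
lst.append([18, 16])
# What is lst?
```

After line 1: lst = [4, 5]
After line 2 (extend unpacks [18, 16]): lst = [4, 5, 18, 16]
After line 3 (append adds [18, 16] as single element): lst = [4, 5, 18, 16, [18, 16]]

[4, 5, 18, 16, [18, 16]]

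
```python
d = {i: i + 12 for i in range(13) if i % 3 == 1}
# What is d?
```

{1: 13, 4: 16, 7: 19, 10: 22}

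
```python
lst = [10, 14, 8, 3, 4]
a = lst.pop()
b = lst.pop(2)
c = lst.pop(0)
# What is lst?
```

After line 1: lst = [10, 14, 8, 3, 4]
After line 2 (pop() -> a = 4): lst = [10, 14, 8, 3]
After line 3 (pop(2) -> b = 8): lst = [10, 14, 3]
After line 4 (pop(0) -> c = 10): lst = [14, 3]

[14, 3]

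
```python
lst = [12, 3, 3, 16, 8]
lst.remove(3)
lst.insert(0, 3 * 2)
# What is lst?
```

After line 1: lst = [12, 3, 3, 16, 8]
After line 2 (remove first 3): lst = [12, 3, 16, 8]
After line 3 (insert 6 at index 0): lst = [6, 12, 3, 16, 8]

[6, 12, 3, 16, 8]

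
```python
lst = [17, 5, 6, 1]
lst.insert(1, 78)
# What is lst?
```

[17, 78, 5, 6, 1]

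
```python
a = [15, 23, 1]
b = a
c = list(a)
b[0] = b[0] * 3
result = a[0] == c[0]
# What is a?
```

After line 1: a = [15, 23, 1]
After line 2 (b = a, alias): a = [15, 23, 1], b = [15, 23, 1]
After line 3 (c = list(a) is a copy, new object): c = [15, 23, 1]
After line 4 (b[0] = 15 * 3 = 45; mutates shared a/b): a = b = [45, 23, 1], c = [15, 23, 1]
After line 5 (a[0] = 45, c[0] = 15; result = False)

[45, 23, 1]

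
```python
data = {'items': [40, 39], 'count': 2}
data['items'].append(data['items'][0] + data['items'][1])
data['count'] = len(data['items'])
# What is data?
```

After line 1: data = {'items': [40, 39], 'count': 2}
After line 2 (append 40 + 39 = 79): data = {'items': [40, 39, 79], 'count': 2}
After line 3 (count = len(items) = 3): data = {'items': [40, 39, 79], 'count': 3}

{'items': [40, 39, 79], 'count': 3}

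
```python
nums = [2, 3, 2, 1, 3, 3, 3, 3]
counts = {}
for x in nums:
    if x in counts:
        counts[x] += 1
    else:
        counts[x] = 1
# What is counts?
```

Initial: counts = {}, nums = [2, 3, 2, 1, 3, 3, 3, 3]
See 2: counts = {2: 1}
See 3: counts = {2: 1, 3: 1}
See 2: counts = {2: 2, 3: 1}
See 1: counts = {2: 2, 3: 1, 1: 1}
See 3: counts = {2: 2, 3: 2, 1: 1}
See 3: counts = {2: 2, 3: 3, 1: 1}
See 3: counts = {2: 2, 3: 4, 1: 1}
See 3: counts = {2: 2, 3: 5, 1: 1}

{2: 2, 3: 5, 1: 1}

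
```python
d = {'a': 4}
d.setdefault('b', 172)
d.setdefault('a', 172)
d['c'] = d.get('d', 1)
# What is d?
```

After line 1: d = {'a': 4}
After line 2 (setdefault adds 'b'=172): d = {'a': 4, 'b': 172}
After line 3 (setdefault 'a' no-op, already exists): d = {'a': 4, 'b': 172}
After line 4 (get('d', 1) returns default since 'd' not in d): d = {'a': 4, 'b': 172, 'c': 1}

{'a': 4, 'b': 172, 'c': 1}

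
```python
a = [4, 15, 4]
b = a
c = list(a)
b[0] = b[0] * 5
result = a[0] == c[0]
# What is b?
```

After line 1: a = [4, 15, 4]
After line 2 (b = a, alias): a = [4, 15, 4], b = [4, 15, 4]
After line 3 (c = list(a) is a copy, new object): c = [4, 15, 4]
After line 4 (b[0] = 4 * 5 = 20; mutates shared a/b): a = b = [20, 15, 4], c = [4, 15, 4]
After line 5 (a[0] = 20, c[0] = 4; result = False)

[20, 15, 4]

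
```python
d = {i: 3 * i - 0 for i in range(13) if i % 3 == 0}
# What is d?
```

{0: 0, 3: 9, 6: 18, 9: 27, 12: 36}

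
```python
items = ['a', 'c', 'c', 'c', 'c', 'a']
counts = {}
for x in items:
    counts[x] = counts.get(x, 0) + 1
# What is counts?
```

Initial: counts = {}, items = ['a', 'c', 'c', 'c', 'c', 'a']
See 'a': counts = {'a': 1}
See 'c': counts = {'a': 1, 'c': 1}
See 'c': counts = {'a': 1, 'c': 2}
See 'c': counts = {'a': 1, 'c': 3}
See 'c': counts = {'a': 1, 'c': 4}
See 'a': counts = {'a': 2, 'c': 4}

{'a': 2, 'c': 4}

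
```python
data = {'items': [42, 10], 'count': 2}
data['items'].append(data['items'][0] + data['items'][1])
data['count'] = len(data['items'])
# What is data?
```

After line 1: data = {'items': [42, 10], 'count': 2}
After line 2 (append 42 + 10 = 52): data = {'items': [42, 10, 52], 'count': 2}
After line 3 (count = len(items) = 3): data = {'items': [42, 10, 52], 'count': 3}

{'items': [42, 10, 52], 'count': 3}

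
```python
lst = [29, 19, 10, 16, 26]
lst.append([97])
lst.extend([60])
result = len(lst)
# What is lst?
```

After line 1: lst = [29, 19, 10, 16, 26]
After line 2 (append adds [97] as single element): lst = [29, 19, 10, 16, 26, [97]]
After line 3 (extend unpacks [60], adds 60): lst = [29, 19, 10, 16, 26, [97], 60]
After line 4: result = len(lst) = 7

[29, 19, 10, 16, 26, [97], 60]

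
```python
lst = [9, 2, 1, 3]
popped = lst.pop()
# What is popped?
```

3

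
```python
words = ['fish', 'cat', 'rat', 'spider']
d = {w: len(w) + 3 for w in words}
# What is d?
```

{'fish': 7, 'cat': 6, 'rat': 6, 'spider': 9}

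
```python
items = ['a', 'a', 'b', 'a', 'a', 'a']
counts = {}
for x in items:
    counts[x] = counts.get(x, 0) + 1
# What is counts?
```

Initial: counts = {}, items = ['a', 'a', 'b', 'a', 'a', 'a']
See 'a': counts = {'a': 1}
See 'a': counts = {'a': 2}
See 'b': counts = {'a': 2, 'b': 1}
See 'a': counts = {'a': 3, 'b': 1}
See 'a': counts = {'a': 4, 'b': 1}
See 'a': counts = {'a': 5, 'b': 1}

{'a': 5, 'b': 1}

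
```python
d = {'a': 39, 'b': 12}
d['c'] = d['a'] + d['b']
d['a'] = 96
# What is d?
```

After line 1: d = {'a': 39, 'b': 12}
After line 2 (d['c'] = 39 + 12): d = {'a': 39, 'b': 12, 'c': 51}
After line 3: d = {'a': 96, 'b': 12, 'c': 51}

{'a': 96, 'b': 12, 'c': 51}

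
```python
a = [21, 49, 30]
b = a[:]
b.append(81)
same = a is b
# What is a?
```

After line 1: a = [21, 49, 30]
After line 2 (b = a[:] is a shallow copy, new object): a = [21, 49, 30], b = [21, 49, 30]
After line 3 (append only mutates b): a = [21, 49, 30], b = [21, 49, 30, 81]
After line 4 (same = a is b; different objects -> False): same = False

[21, 49, 30]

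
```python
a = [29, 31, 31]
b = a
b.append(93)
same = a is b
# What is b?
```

After line 1: a = [29, 31, 31]
After line 2 (b = a is an alias, same object): a = [29, 31, 31], b = [29, 31, 31]
After line 3 (b.append mutates the shared list): a = [29, 31, 31, 93], b = [29, 31, 31, 93]
After line 4 (same = a is b; same object -> True): same = True

[29, 31, 31, 93]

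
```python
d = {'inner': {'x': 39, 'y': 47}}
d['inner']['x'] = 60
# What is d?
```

After line 1: d = {'inner': {'x': 39, 'y': 47}}
After line 2 (inner x overwritten): d = {'inner': {'x': 60, 'y': 47}}

{'inner': {'x': 60, 'y': 47}}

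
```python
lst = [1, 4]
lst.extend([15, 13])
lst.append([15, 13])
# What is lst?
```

After line 1: lst = [1, 4]
After line 2 (extend unpacks [15, 13]): lst = [1, 4, 15, 13]
After line 3 (append adds [15, 13] as single element): lst = [1, 4, 15, 13, [15, 13]]

[1, 4, 15, 13, [15, 13]]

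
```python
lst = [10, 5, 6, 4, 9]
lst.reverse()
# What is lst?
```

[9, 4, 6, 5, 10]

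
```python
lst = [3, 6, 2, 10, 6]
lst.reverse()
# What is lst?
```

[6, 10, 2, 6, 3]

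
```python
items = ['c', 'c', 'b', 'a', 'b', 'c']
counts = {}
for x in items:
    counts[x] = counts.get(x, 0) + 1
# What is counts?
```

Initial: counts = {}, items = ['c', 'c', 'b', 'a', 'b', 'c']
See 'c': counts = {'c': 1}
See 'c': counts = {'c': 2}
See 'b': counts = {'c': 2, 'b': 1}
See 'a': counts = {'c': 2, 'b': 1, 'a': 1}
See 'b': counts = {'c': 2, 'b': 2, 'a': 1}
See 'c': counts = {'c': 3, 'b': 2, 'a': 1}

{'c': 3, 'b': 2, 'a': 1}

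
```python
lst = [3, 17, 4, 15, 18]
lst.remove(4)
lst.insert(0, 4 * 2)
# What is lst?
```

After line 1: lst = [3, 17, 4, 15, 18]
After line 2 (remove first 4): lst = [3, 17, 15, 18]
After line 3 (insert 8 at index 0): lst = [8, 3, 17, 15, 18]

[8, 3, 17, 15, 18]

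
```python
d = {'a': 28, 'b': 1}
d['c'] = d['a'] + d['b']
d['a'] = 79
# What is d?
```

After line 1: d = {'a': 28, 'b': 1}
After line 2 (d['c'] = 28 + 1): d = {'a': 28, 'b': 1, 'c': 29}
After line 3: d = {'a': 79, 'b': 1, 'c': 29}

{'a': 79, 'b': 1, 'c': 29}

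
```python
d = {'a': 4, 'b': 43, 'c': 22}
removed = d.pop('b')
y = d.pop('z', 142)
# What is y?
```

After line 1: d = {'a': 4, 'b': 43, 'c': 22}
After line 2 (pop 'b' returns 43): d = {'a': 4, 'c': 22}, removed = 43
After line 3 (pop 'z' missing, returns default 142): d = {'a': 4, 'c': 22}, y = 142

142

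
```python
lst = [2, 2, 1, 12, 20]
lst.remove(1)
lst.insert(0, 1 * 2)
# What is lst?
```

After line 1: lst = [2, 2, 1, 12, 20]
After line 2 (remove first 1): lst = [2, 2, 12, 20]
After line 3 (insert 2 at index 0): lst = [2, 2, 2, 12, 20]

[2, 2, 2, 12, 20]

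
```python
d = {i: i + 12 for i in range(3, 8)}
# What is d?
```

{3: 15, 4: 16, 5: 17, 6: 18, 7: 19}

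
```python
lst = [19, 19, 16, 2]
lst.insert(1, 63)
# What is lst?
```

[19, 63, 19, 16, 2]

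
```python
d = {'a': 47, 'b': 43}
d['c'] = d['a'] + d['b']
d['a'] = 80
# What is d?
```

After line 1: d = {'a': 47, 'b': 43}
After line 2 (d['c'] = 47 + 43): d = {'a': 47, 'b': 43, 'c': 90}
After line 3: d = {'a': 80, 'b': 43, 'c': 90}

{'a': 80, 'b': 43, 'c': 90}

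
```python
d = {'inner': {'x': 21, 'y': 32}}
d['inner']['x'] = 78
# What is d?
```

After line 1: d = {'inner': {'x': 21, 'y': 32}}
After line 2 (inner x overwritten): d = {'inner': {'x': 78, 'y': 32}}

{'inner': {'x': 78, 'y': 32}}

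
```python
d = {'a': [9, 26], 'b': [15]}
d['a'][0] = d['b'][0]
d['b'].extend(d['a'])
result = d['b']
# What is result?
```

After line 1: d = {'a': [9, 26], 'b': [15]}
After line 2 (a[0] = b[0] = 15): d = {'a': [15, 26], 'b': [15]}
After line 3 (b.extend(a) appends [15, 26]): d = {'a': [15, 26], 'b': [15, 15, 26]}
After line 4: result = d['b'] = [15, 15, 26]

[15, 15, 26]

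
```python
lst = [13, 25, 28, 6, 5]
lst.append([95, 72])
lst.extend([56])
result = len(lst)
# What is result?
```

After line 1: lst = [13, 25, 28, 6, 5]
After line 2 (append adds [95, 72] as single element): lst = [13, 25, 28, 6, 5, [95, 72]]
After line 3 (extend unpacks [56], adds 56): lst = [13, 25, 28, 6, 5, [95, 72], 56]
After line 4: result = len(lst) = 7

7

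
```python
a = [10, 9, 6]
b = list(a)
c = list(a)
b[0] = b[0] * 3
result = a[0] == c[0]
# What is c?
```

After line 1: a = [10, 9, 6]
After line 2 (b = list(a), copy): a = [10, 9, 6], b = [10, 9, 6]
After line 3 (c = list(a) is a copy, new object): c = [10, 9, 6]
After line 4 (b[0] = 10 * 3 = 30; only b mutates (copy)): a = [10, 9, 6], b = [30, 9, 6], c = [10, 9, 6]
After line 5 (a[0] = 10, c[0] = 10; result = True)

[10, 9, 6]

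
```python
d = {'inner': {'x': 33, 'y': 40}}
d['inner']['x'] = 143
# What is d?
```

After line 1: d = {'inner': {'x': 33, 'y': 40}}
After line 2 (inner x overwritten): d = {'inner': {'x': 143, 'y': 40}}

{'inner': {'x': 143, 'y': 40}}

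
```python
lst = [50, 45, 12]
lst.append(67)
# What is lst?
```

[50, 45, 12, 67]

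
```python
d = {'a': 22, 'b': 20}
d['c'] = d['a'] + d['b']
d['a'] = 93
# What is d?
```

After line 1: d = {'a': 22, 'b': 20}
After line 2 (d['c'] = 22 + 20): d = {'a': 22, 'b': 20, 'c': 42}
After line 3: d = {'a': 93, 'b': 20, 'c': 42}

{'a': 93, 'b': 20, 'c': 42}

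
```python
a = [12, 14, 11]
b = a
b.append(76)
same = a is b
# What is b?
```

After line 1: a = [12, 14, 11]
After line 2 (b = a is an alias, same object): a = [12, 14, 11], b = [12, 14, 11]
After line 3 (b.append mutates the shared list): a = [12, 14, 11, 76], b = [12, 14, 11, 76]
After line 4 (same = a is b; same object -> True): same = True

[12, 14, 11, 76]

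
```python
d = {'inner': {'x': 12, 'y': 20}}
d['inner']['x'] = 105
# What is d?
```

After line 1: d = {'inner': {'x': 12, 'y': 20}}
After line 2 (inner x overwritten): d = {'inner': {'x': 105, 'y': 20}}

{'inner': {'x': 105, 'y': 20}}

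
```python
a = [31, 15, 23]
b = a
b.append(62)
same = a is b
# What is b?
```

After line 1: a = [31, 15, 23]
After line 2 (b = a is an alias, same object): a = [31, 15, 23], b = [31, 15, 23]
After line 3 (b.append mutates the shared list): a = [31, 15, 23, 62], b = [31, 15, 23, 62]
After line 4 (same = a is b; same object -> True): same = True

[31, 15, 23, 62]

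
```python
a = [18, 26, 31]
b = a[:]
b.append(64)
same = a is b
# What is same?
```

After line 1: a = [18, 26, 31]
After line 2 (b = a[:] is a shallow copy, new object): a = [18, 26, 31], b = [18, 26, 31]
After line 3 (append only mutates b): a = [18, 26, 31], b = [18, 26, 31, 64]
After line 4 (same = a is b; different objects -> False): same = False

False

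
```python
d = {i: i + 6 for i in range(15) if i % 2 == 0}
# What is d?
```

{0: 6, 2: 8, 4: 10, 6: 12, 8: 14, 10: 16, 12: 18, 14: 20}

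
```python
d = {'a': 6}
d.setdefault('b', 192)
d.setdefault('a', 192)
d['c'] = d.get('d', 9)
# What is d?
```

After line 1: d = {'a': 6}
After line 2 (setdefault adds 'b'=192): d = {'a': 6, 'b': 192}
After line 3 (setdefault 'a' no-op, already exists): d = {'a': 6, 'b': 192}
After line 4 (get('d', 9) returns default since 'd' not in d): d = {'a': 6, 'b': 192, 'c': 9}

{'a': 6, 'b': 192, 'c': 9}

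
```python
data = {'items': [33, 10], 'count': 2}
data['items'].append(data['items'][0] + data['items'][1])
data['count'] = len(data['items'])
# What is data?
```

After line 1: data = {'items': [33, 10], 'count': 2}
After line 2 (append 33 + 10 = 43): data = {'items': [33, 10, 43], 'count': 2}
After line 3 (count = len(items) = 3): data = {'items': [33, 10, 43], 'count': 3}

{'items': [33, 10, 43], 'count': 3}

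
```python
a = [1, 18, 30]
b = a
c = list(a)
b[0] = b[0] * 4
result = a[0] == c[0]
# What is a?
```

After line 1: a = [1, 18, 30]
After line 2 (b = a, alias): a = [1, 18, 30], b = [1, 18, 30]
After line 3 (c = list(a) is a copy, new object): c = [1, 18, 30]
After line 4 (b[0] = 1 * 4 = 4; mutates shared a/b): a = b = [4, 18, 30], c = [1, 18, 30]
After line 5 (a[0] = 4, c[0] = 1; result = False)

[4, 18, 30]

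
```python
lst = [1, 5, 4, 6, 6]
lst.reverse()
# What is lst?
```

[6, 6, 4, 5, 1]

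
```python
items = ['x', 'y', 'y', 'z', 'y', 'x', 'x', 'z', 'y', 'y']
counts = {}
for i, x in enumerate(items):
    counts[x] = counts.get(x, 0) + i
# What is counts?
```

Initial: counts = {}, items = ['x', 'y', 'y', 'z', 'y', 'x', 'x', 'z', 'y', 'y']
i=0, x='x': counts = {'x': 0}
i=1, x='y': counts = {'x': 0, 'y': 1}
i=2, x='y': counts = {'x': 0, 'y': 3}
i=3, x='z': counts = {'x': 0, 'y': 3, 'z': 3}
i=4, x='y': counts = {'x': 0, 'y': 7, 'z': 3}
i=5, x='x': counts = {'x': 5, 'y': 7, 'z': 3}
i=6, x='x': counts = {'x': 11, 'y': 7, 'z': 3}
i=7, x='z': counts = {'x': 11, 'y': 7, 'z': 10}
i=8, x='y': counts = {'x': 11, 'y': 15, 'z': 10}
i=9, x='y': counts = {'x': 11, 'y': 24, 'z': 10}

{'x': 11, 'y': 24, 'z': 10}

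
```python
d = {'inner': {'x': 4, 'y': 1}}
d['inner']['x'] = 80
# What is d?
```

After line 1: d = {'inner': {'x': 4, 'y': 1}}
After line 2 (inner x overwritten): d = {'inner': {'x': 80, 'y': 1}}

{'inner': {'x': 80, 'y': 1}}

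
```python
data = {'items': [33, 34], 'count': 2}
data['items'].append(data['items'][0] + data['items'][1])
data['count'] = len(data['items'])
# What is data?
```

After line 1: data = {'items': [33, 34], 'count': 2}
After line 2 (append 33 + 34 = 67): data = {'items': [33, 34, 67], 'count': 2}
After line 3 (count = len(items) = 3): data = {'items': [33, 34, 67], 'count': 3}

{'items': [33, 34, 67], 'count': 3}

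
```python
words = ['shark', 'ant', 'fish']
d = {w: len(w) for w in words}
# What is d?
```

{'shark': 5, 'ant': 3, 'fish': 4}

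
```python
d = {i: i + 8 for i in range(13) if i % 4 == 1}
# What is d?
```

{1: 9, 5: 13, 9: 17}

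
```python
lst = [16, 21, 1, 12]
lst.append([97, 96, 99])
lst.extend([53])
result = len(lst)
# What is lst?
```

After line 1: lst = [16, 21, 1, 12]
After line 2 (append adds [97, 96, 99] as single element): lst = [16, 21, 1, 12, [97, 96, 99]]
After line 3 (extend unpacks [53], adds 53): lst = [16, 21, 1, 12, [97, 96, 99], 53]
After line 4: result = len(lst) = 6

[16, 21, 1, 12, [97, 96, 99], 53]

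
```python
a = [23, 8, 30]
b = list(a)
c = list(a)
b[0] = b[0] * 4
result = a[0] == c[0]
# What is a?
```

After line 1: a = [23, 8, 30]
After line 2 (b = list(a), copy): a = [23, 8, 30], b = [23, 8, 30]
After line 3 (c = list(a) is a copy, new object): c = [23, 8, 30]
After line 4 (b[0] = 23 * 4 = 92; only b mutates (copy)): a = [23, 8, 30], b = [92, 8, 30], c = [23, 8, 30]
After line 5 (a[0] = 23, c[0] = 23; result = True)

[23, 8, 30]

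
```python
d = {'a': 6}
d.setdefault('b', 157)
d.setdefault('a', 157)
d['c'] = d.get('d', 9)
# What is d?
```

After line 1: d = {'a': 6}
After line 2 (setdefault adds 'b'=157): d = {'a': 6, 'b': 157}
After line 3 (setdefault 'a' no-op, already exists): d = {'a': 6, 'b': 157}
After line 4 (get('d', 9) returns default since 'd' not in d): d = {'a': 6, 'b': 157, 'c': 9}

{'a': 6, 'b': 157, 'c': 9}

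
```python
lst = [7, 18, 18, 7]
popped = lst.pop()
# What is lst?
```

[7, 18, 18]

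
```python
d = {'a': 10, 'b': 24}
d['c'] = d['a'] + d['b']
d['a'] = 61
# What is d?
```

After line 1: d = {'a': 10, 'b': 24}
After line 2 (d['c'] = 10 + 24): d = {'a': 10, 'b': 24, 'c': 34}
After line 3: d = {'a': 61, 'b': 24, 'c': 34}

{'a': 61, 'b': 24, 'c': 34}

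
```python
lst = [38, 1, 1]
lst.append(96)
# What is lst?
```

[38, 1, 1, 96]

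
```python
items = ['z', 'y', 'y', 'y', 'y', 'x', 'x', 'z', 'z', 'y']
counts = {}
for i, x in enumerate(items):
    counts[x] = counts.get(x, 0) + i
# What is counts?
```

Initial: counts = {}, items = ['z', 'y', 'y', 'y', 'y', 'x', 'x', 'z', 'z', 'y']
i=0, x='z': counts = {'z': 0}
i=1, x='y': counts = {'z': 0, 'y': 1}
i=2, x='y': counts = {'z': 0, 'y': 3}
i=3, x='y': counts = {'z': 0, 'y': 6}
i=4, x='y': counts = {'z': 0, 'y': 10}
i=5, x='x': counts = {'z': 0, 'y': 10, 'x': 5}
i=6, x='x': counts = {'z': 0, 'y': 10, 'x': 11}
i=7, x='z': counts = {'z': 7, 'y': 10, 'x': 11}
i=8, x='z': counts = {'z': 15, 'y': 10, 'x': 11}
i=9, x='y': counts = {'z': 15, 'y': 19, 'x': 11}

{'z': 15, 'y': 19, 'x': 11}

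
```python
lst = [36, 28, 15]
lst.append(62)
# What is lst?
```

[36, 28, 15, 62]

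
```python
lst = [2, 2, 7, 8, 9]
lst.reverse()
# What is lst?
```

[9, 8, 7, 2, 2]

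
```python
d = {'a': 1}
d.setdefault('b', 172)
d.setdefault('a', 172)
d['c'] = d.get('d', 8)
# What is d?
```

After line 1: d = {'a': 1}
After line 2 (setdefault adds 'b'=172): d = {'a': 1, 'b': 172}
After line 3 (setdefault 'a' no-op, already exists): d = {'a': 1, 'b': 172}
After line 4 (get('d', 8) returns default since 'd' not in d): d = {'a': 1, 'b': 172, 'c': 8}

{'a': 1, 'b': 172, 'c': 8}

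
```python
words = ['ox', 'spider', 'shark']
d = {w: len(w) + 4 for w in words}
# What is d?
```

{'ox': 6, 'spider': 10, 'shark': 9}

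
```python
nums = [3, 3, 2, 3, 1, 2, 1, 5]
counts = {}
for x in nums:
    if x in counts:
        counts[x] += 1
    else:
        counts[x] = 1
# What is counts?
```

Initial: counts = {}, nums = [3, 3, 2, 3, 1, 2, 1, 5]
See 3: counts = {3: 1}
See 3: counts = {3: 2}
See 2: counts = {3: 2, 2: 1}
See 3: counts = {3: 3, 2: 1}
See 1: counts = {3: 3, 2: 1, 1: 1}
See 2: counts = {3: 3, 2: 2, 1: 1}
See 1: counts = {3: 3, 2: 2, 1: 2}
See 5: counts = {3: 3, 2: 2, 1: 2, 5: 1}

{3: 3, 2: 2, 1: 2, 5: 1}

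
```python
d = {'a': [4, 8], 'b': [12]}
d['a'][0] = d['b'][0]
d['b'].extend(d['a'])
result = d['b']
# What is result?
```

After line 1: d = {'a': [4, 8], 'b': [12]}
After line 2 (a[0] = b[0] = 12): d = {'a': [12, 8], 'b': [12]}
After line 3 (b.extend(a) appends [12, 8]): d = {'a': [12, 8], 'b': [12, 12, 8]}
After line 4: result = d['b'] = [12, 12, 8]

[12, 12, 8]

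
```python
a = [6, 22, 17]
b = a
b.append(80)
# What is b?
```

After line 1: a = [6, 22, 17]
After line 2 (b = a is an alias, same object): a = [6, 22, 17], b = [6, 22, 17]
After line 3 (b.append mutates the shared list): a = [6, 22, 17, 80], b = [6, 22, 17, 80]

[6, 22, 17, 80]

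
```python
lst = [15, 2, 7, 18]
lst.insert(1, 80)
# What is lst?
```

[15, 80, 2, 7, 18]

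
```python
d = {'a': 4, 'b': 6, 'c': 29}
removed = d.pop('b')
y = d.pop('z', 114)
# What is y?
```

After line 1: d = {'a': 4, 'b': 6, 'c': 29}
After line 2 (pop 'b' returns 6): d = {'a': 4, 'c': 29}, removed = 6
After line 3 (pop 'z' missing, returns default 114): d = {'a': 4, 'c': 29}, y = 114

114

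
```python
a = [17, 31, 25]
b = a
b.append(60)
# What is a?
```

After line 1: a = [17, 31, 25]
After line 2 (b = a is an alias, same object): a = [17, 31, 25], b = [17, 31, 25]
After line 3 (b.append mutates the shared list): a = [17, 31, 25, 60], b = [17, 31, 25, 60]

[17, 31, 25, 60]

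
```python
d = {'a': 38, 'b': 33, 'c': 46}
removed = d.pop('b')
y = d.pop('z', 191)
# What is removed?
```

After line 1: d = {'a': 38, 'b': 33, 'c': 46}
After line 2 (pop 'b' returns 33): d = {'a': 38, 'c': 46}, removed = 33
After line 3 (pop 'z' missing, returns default 191): d = {'a': 38, 'c': 46}, y = 191

33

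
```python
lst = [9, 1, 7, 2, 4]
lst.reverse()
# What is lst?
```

[4, 2, 7, 1, 9]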